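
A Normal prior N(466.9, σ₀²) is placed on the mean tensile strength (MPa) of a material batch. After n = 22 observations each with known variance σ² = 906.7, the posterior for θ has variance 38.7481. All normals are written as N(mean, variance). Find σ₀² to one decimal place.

For the Normal–Normal model with known σ², precisions add: τ_n = τ₀ + n/σ².
So 1/σ₀² = 1/38.7481 − 22/906.7 = 0.025808 − 0.024264 = 0.001544.
Hence σ₀² = 1/0.001544 ≈ 647.7.

σ₀² = 647.7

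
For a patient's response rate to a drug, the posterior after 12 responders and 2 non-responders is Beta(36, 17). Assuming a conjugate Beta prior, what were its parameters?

Beta is conjugate to the binomial likelihood: posterior = Beta(α+s, β+f).
Subtract the data counts: 36−12=24, 17−2=15.

Beta(24, 15)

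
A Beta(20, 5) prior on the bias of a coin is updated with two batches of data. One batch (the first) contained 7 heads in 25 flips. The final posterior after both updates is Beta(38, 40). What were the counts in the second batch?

Because Beta–binomial updating is additive in the counts, the combined data contributed (α_post−α_prior, β_post−β_prior) successes and failures.
Total across both batches: 38−20=18 heads, 40−5=35 tails.
Subtract the first batch: 18−7=11 heads and 35−18=17 tails.

11 heads and 17 tails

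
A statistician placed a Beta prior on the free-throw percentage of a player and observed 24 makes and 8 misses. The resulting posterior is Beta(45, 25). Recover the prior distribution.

Beta(21, 17)

Under Beta–binomial conjugacy the posterior parameters are (α+s, β+f).
So α = 45 − 24 = 21 and β = 25 − 8 = 17.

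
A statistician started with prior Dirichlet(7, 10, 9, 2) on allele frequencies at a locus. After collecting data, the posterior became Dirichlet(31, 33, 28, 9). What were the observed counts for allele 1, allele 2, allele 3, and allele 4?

For a Dirichlet(α) prior with multinomial counts c, the posterior is Dirichlet(α + c) componentwise.
Counts are posterior − prior componentwise: 31−7=24, 33−10=23, 28−9=19, 9−2=7.

counts (24, 23, 19, 7)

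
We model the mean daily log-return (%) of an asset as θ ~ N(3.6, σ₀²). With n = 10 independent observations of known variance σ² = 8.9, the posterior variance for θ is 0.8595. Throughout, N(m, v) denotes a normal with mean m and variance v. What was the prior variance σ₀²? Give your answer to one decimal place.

σ₀² = 25.1

Posterior precision equals prior precision plus data precision: 1/σ_n² = 1/σ₀² + n/σ².
So 1/σ₀² = 1/0.8595 − 10/8.9 = 1.163467 − 1.123596 = 0.039871.
Hence σ₀² = 1/0.039871 ≈ 25.1.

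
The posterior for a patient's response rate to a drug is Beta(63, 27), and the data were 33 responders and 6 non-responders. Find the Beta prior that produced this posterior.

Beta(30, 21)

A Beta(a, b) prior with s successes and f failures in binomial data gives a Beta(a+s, b+f) posterior.
Subtract the data counts: 63−33=30, 27−6=21.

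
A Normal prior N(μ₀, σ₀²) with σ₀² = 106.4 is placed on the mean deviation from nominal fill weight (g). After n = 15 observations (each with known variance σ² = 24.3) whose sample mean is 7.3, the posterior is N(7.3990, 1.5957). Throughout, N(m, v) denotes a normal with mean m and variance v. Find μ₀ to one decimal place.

The posterior mean is a precision-weighted average: μ_n = (τ₀μ₀ + τ_data·x̄)/(τ₀+τ_data), with τ₀=1/σ₀² and τ_data=n/σ².
Here τ₀ = 1/106.4 = 0.009398 and τ_data = 15/24.3 = 0.617284, so τ_n = 0.626682.
Rearranging for μ₀: μ₀ = (μ_n·τ_n − τ_data·x̄)/τ₀ = (7.3990·0.626682 − 0.617284·7.3) / 0.009398 = 0.130647/0.009398 ≈ 13.9.

μ₀ = 13.9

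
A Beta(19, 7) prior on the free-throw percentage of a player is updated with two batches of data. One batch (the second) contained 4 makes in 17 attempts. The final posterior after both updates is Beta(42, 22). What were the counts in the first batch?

19 makes and 2 misses

Because Beta–binomial updating is additive in the counts, the combined data contributed (α_post−α_prior, β_post−β_prior) successes and failures.
Total across both batches: 42−19=23 makes, 22−7=15 misses.
Subtract the second batch: 23−4=19 makes and 15−13=2 misses.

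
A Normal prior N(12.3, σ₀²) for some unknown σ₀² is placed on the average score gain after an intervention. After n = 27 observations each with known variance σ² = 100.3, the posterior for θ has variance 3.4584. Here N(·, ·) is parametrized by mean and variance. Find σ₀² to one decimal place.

σ₀² = 50.1

For the Normal–Normal model with known σ², precisions add: τ_n = τ₀ + n/σ².
So 1/σ₀² = 1/3.4584 − 27/100.3 = 0.289151 − 0.269192 = 0.019959.
Hence σ₀² = 1/0.019959 ≈ 50.1.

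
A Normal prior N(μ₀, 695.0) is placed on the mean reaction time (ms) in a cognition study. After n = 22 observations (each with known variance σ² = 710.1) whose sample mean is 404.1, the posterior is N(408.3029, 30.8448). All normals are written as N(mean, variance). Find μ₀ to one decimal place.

μ₀ = 498.8

With known observation variance, the Normal–Normal posterior has precision τ_n = τ₀ + n/σ² and mean μ_n = (τ₀μ₀ + (n/σ²)x̄)/τ_n.
Here τ₀ = 1/695.0 = 0.001439 and τ_data = 22/710.1 = 0.030982, so τ_n = 0.032421.
Rearranging for μ₀: μ₀ = (μ_n·τ_n − τ_data·x̄)/τ₀ = (408.3029·0.032421 − 0.030982·404.1) / 0.001439 = 0.717762/0.001439 ≈ 498.8.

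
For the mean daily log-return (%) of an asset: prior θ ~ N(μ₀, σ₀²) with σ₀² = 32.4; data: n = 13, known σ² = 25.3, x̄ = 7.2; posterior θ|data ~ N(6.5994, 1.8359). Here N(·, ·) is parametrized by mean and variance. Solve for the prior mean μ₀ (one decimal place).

μ₀ = -3.4

With known observation variance, the Normal–Normal posterior has precision τ_n = τ₀ + n/σ² and mean μ_n = (τ₀μ₀ + (n/σ²)x̄)/τ_n.
Here τ₀ = 1/32.4 = 0.030864 and τ_data = 13/25.3 = 0.513834, so τ_n = 0.544698.
Rearranging for μ₀: μ₀ = (μ_n·τ_n − τ_data·x̄)/τ₀ = (6.5994·0.544698 − 0.513834·7.2) / 0.030864 = -0.104925/0.030864 ≈ -3.4.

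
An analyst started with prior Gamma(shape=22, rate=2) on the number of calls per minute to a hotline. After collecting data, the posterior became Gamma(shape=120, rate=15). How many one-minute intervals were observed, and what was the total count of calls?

n = 13 one-minute intervals with total 98 calls

A Gamma(α, β) prior (rate parametrization) on a Poisson rate with n observations summing to S gives posterior Gamma(α+S, β+n).
Matching: Σxᵢ = 120 − 22 = 98 and n = 15 − 2 = 13.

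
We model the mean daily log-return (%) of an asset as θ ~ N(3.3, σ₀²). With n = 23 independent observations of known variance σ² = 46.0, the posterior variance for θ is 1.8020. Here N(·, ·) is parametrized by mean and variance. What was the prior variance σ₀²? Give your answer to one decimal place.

σ₀² = 18.2

Posterior precision equals prior precision plus data precision: 1/σ_n² = 1/σ₀² + n/σ².
So 1/σ₀² = 1/1.8020 − 23/46.0 = 0.554939 − 0.500000 = 0.054939.
Hence σ₀² = 1/0.054939 ≈ 18.2.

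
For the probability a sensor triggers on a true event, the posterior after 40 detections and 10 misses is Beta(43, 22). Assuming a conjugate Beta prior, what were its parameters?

Beta(3, 12)

Beta is conjugate to the binomial likelihood: posterior = Beta(a+s, b+f).
So a = 43 − 40 = 3 and b = 22 − 10 = 12.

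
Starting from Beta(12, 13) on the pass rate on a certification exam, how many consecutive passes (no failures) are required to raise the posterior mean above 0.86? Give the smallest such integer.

After k passes and 0 failures the posterior is Beta(12+k, 13), with mean (12+k)/(12+13+k).
Set (12+k)/(25+k) > 0.86 and solve: k > (0.86·25 − 12)/(1 − 0.86) = 67.857.
The smallest integer exceeding 67.857 is 68.

k = 68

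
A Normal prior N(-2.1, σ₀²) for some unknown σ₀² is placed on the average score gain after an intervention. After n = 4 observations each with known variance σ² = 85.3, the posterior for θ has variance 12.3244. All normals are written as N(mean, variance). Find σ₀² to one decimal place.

For the Normal–Normal model with known σ², precisions add: τ_n = τ₀ + n/σ².
So 1/σ₀² = 1/12.3244 − 4/85.3 = 0.081140 − 0.046893 = 0.034247.
Hence σ₀² = 1/0.034247 ≈ 29.2.

σ₀² = 29.2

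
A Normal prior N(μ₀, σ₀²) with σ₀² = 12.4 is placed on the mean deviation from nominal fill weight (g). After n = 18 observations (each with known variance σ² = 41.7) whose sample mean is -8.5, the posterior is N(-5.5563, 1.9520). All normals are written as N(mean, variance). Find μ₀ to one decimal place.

The posterior mean is a precision-weighted average: μ_n = (τ₀μ₀ + τ_data·x̄)/(τ₀+τ_data), with τ₀=1/σ₀² and τ_data=n/σ².
Here τ₀ = 1/12.4 = 0.080645 and τ_data = 18/41.7 = 0.431655, so τ_n = 0.512300.
Rearranging for μ₀: μ₀ = (μ_n·τ_n − τ_data·x̄)/τ₀ = (-5.5563·0.512300 − 0.431655·-8.5) / 0.080645 = 0.822575/0.080645 ≈ 10.2.

μ₀ = 10.2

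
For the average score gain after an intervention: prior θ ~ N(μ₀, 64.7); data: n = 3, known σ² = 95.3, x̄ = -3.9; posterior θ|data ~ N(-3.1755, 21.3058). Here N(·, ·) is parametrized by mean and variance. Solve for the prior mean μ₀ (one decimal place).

μ₀ = -1.7

With known observation variance, the Normal–Normal posterior has precision τ_n = τ₀ + n/σ² and mean μ_n = (τ₀μ₀ + (n/σ²)x̄)/τ_n.
Here τ₀ = 1/64.7 = 0.015456 and τ_data = 3/95.3 = 0.031480, so τ_n = 0.046936.
Rearranging for μ₀: μ₀ = (μ_n·τ_n − τ_data·x̄)/τ₀ = (-3.1755·0.046936 − 0.031480·-3.9) / 0.015456 = -0.026273/0.015456 ≈ -1.7.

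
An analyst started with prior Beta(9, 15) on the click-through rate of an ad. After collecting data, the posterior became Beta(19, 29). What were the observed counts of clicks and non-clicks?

10 clicks and 14 non-clicks

Beta is conjugate to the binomial likelihood: posterior = Beta(a+s, b+f).
Match parameters: s=19−9=10, f=29−15=14.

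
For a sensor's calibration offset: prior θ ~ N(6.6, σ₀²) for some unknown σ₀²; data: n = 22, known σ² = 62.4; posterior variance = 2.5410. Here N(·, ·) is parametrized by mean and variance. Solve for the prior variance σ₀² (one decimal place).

Posterior precision equals prior precision plus data precision: 1/σ_n² = 1/σ₀² + n/σ².
So 1/σ₀² = 1/2.5410 − 22/62.4 = 0.393546 − 0.352564 = 0.040982.
Hence σ₀² = 1/0.040982 ≈ 24.4.

σ₀² = 24.4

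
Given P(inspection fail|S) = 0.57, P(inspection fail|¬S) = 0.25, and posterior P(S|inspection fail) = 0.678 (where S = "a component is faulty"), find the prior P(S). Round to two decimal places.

P(S) = 0.48

In odds form, posterior odds = prior odds × likelihood ratio, so prior odds = posterior odds ÷ LR.
Posterior odds = 0.678/(1−0.678) = 2.1056. LR = 0.57/0.25 = 2.2800.
Prior odds = 2.1056/2.2800 = 0.9235, so P(S) = 0.9235/(1+0.9235) ≈ 0.48.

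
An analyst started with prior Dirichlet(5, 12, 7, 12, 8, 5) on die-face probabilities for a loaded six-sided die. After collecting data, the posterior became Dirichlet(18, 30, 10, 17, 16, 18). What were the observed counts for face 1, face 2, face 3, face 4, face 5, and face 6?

For a Dirichlet(α) prior with multinomial counts c, the posterior is Dirichlet(α + c) componentwise.
Counts are posterior − prior componentwise: 18−5=13, 30−12=18, 10−7=3, 17−12=5, 16−8=8, 18−5=13.

counts (13, 18, 3, 5, 8, 13)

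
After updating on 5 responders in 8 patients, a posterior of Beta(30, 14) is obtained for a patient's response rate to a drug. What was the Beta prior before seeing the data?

Beta(25, 11)

Under Beta–binomial conjugacy the posterior parameters are (α+s, β+f).
Subtract the data counts: 30−5=25, 14−3=11.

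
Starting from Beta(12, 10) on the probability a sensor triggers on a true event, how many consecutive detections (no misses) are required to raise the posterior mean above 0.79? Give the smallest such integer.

After k detections and 0 misses the posterior is Beta(12+k, 10), with mean (12+k)/(12+10+k).
Set (12+k)/(22+k) > 0.79 and solve: k > (0.79·22 − 12)/(1 − 0.79) = 25.619.
The smallest integer exceeding 25.619 is 26.

k = 26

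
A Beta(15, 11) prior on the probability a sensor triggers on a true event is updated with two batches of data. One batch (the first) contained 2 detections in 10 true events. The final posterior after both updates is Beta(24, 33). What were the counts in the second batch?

Sequential conjugate updates are equivalent to a single update on the pooled data, so total successes = posterior α − prior α and total failures = posterior β − prior β.
Total across both batches: 24−15=9 detections, 33−11=22 misses.
Subtract the first batch: 9−2=7 detections and 22−8=14 misses.

7 detections and 14 misses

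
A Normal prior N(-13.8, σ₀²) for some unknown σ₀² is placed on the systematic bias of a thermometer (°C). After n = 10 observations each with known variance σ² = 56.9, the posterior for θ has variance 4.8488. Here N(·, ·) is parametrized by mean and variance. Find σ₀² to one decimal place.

σ₀² = 32.8

For the Normal–Normal model with known σ², precisions add: τ_n = τ₀ + n/σ².
So 1/σ₀² = 1/4.8488 − 10/56.9 = 0.206237 − 0.175747 = 0.030490.
Hence σ₀² = 1/0.030490 ≈ 32.8.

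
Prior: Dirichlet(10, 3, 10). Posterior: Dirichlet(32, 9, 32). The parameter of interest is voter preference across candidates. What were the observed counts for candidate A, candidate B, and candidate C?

counts (22, 6, 22)

For a Dirichlet(α) prior with multinomial counts c, the posterior is Dirichlet(α + c) componentwise.
Counts are posterior − prior componentwise: 32−10=22, 9−3=6, 32−10=22.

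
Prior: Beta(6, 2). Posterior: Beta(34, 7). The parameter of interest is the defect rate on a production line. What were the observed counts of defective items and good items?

Under Beta–binomial conjugacy the posterior parameters are (a+s, b+f).
Match parameters: s=34−6=28, f=7−2=5.

28 defective items and 5 good items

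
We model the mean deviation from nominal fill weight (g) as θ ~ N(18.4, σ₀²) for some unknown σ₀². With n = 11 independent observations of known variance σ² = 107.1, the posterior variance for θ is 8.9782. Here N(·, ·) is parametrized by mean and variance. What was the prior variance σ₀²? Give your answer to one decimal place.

For the Normal–Normal model with known σ², precisions add: τ_n = τ₀ + n/σ².
So 1/σ₀² = 1/8.9782 − 11/107.1 = 0.111381 − 0.102708 = 0.008673.
Hence σ₀² = 1/0.008673 ≈ 115.3.

σ₀² = 115.3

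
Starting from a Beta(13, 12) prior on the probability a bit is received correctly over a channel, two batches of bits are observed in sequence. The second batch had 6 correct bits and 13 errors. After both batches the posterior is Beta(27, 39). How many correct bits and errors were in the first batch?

8 correct bits and 14 errors

Because Beta–binomial updating is additive in the counts, the combined data contributed (α_post−α_prior, β_post−β_prior) successes and failures.
Total across both batches: 27−13=14 correct bits, 39−12=27 errors.
Subtract the second batch: 14−6=8 correct bits and 27−13=14 errors.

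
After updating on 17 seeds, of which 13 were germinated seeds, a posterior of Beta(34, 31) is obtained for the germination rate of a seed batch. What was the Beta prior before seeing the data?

Beta is conjugate to the binomial likelihood: posterior = Beta(α+s, β+f).
So α = 34 − 13 = 21 and β = 31 − 4 = 27.

Beta(21, 27)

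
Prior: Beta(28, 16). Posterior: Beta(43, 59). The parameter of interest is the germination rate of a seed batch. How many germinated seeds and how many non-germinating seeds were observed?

15 germinated seeds and 43 non-germinating seeds

Under Beta–binomial conjugacy the posterior parameters are (a+s, b+f).
Match parameters: s=43−28=15, f=59−16=43.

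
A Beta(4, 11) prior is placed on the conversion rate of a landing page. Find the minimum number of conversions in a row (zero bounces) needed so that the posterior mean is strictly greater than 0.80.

After k conversions and 0 bounces the posterior is Beta(4+k, 11), with mean (4+k)/(4+11+k).
Set (4+k)/(15+k) > 0.80 and solve: k > (0.80·15 − 4)/(1 − 0.80) = 40.000.
The smallest integer exceeding 40.000 is 41, and checking k=41: (45)/(56) = 0.8036 > 0.80.

k = 41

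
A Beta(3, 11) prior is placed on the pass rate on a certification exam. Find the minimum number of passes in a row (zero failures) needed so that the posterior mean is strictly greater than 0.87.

k = 71

After k passes and 0 failures the posterior is Beta(3+k, 11), with mean (3+k)/(3+11+k).
Set (3+k)/(14+k) > 0.87 and solve: k > (0.87·14 − 3)/(1 − 0.87) = 70.615.
The smallest integer exceeding 70.615 is 71, and checking k=71: (74)/(85) = 0.8706 > 0.87.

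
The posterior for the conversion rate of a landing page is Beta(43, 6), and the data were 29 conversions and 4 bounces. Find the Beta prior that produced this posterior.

Beta(14, 2)

Under Beta–binomial conjugacy the posterior parameters are (α+s, β+f).
So α = 43 − 29 = 14 and β = 6 − 4 = 2.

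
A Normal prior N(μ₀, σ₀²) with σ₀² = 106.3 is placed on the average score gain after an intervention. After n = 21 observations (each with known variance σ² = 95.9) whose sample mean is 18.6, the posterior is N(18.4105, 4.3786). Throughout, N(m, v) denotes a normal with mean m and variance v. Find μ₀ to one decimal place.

μ₀ = 14.0

The posterior mean is a precision-weighted average: μ_n = (τ₀μ₀ + τ_data·x̄)/(τ₀+τ_data), with τ₀=1/σ₀² and τ_data=n/σ².
Here τ₀ = 1/106.3 = 0.009407 and τ_data = 21/95.9 = 0.218978, so τ_n = 0.228385.
Rearranging for μ₀: μ₀ = (μ_n·τ_n − τ_data·x̄)/τ₀ = (18.4105·0.228385 − 0.218978·18.6) / 0.009407 = 0.131691/0.009407 ≈ 14.0.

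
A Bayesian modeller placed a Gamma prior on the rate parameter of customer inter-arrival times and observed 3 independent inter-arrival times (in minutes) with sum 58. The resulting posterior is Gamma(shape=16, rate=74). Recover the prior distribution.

Gamma(shape=13, rate=16)

For an exponential likelihood with a Gamma(α, β) prior on the rate, n observations with total T give posterior Gamma(α+n, β+T).
So α = 16 − 3 = 13 and β = 74 − 58 = 16.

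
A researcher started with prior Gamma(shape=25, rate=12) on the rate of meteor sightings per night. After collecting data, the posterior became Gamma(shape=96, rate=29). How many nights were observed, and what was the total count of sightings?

n = 17 nights with total 71 sightings

Gamma–Poisson conjugacy: posterior shape = α + Σxᵢ, posterior rate = β + n.
Matching: Σxᵢ = 96 − 25 = 71 and n = 29 − 12 = 17.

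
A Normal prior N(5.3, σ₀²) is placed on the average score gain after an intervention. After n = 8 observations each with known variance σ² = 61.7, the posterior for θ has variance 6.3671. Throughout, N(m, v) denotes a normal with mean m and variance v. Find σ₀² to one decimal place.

σ₀² = 36.5

For the Normal–Normal model with known σ², precisions add: τ_n = τ₀ + n/σ².
So 1/σ₀² = 1/6.3671 − 8/61.7 = 0.157057 − 0.129660 = 0.027397.
Hence σ₀² = 1/0.027397 ≈ 36.5.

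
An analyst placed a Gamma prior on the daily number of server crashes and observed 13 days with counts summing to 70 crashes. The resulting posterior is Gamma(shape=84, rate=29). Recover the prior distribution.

Gamma–Poisson conjugacy: posterior shape = α + Σxᵢ, posterior rate = β + n.
So α = 84 − 70 = 14 and β = 29 − 13 = 16.

Gamma(shape=14, rate=16)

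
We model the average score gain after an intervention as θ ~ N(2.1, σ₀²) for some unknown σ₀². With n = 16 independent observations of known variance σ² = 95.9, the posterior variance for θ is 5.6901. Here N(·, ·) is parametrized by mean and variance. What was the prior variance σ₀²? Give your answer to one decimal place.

σ₀² = 112.3

For the Normal–Normal model with known σ², precisions add: τ_n = τ₀ + n/σ².
So 1/σ₀² = 1/5.6901 − 16/95.9 = 0.175744 − 0.166840 = 0.008904.
Hence σ₀² = 1/0.008904 ≈ 112.3.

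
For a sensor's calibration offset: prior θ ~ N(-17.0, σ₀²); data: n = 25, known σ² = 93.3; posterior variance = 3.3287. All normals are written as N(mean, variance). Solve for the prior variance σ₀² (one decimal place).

For the Normal–Normal model with known σ², precisions add: τ_n = τ₀ + n/σ².
So 1/σ₀² = 1/3.3287 − 25/93.3 = 0.300418 − 0.267953 = 0.032465.
Hence σ₀² = 1/0.032465 ≈ 30.8.

σ₀² = 30.8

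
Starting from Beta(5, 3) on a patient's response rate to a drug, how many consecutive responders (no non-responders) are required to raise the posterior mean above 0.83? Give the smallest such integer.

After k responders and 0 non-responders the posterior is Beta(5+k, 3), with mean (5+k)/(5+3+k).
Set (5+k)/(8+k) > 0.83 and solve: k > (0.83·8 − 5)/(1 − 0.83) = 9.647.
The smallest integer exceeding 9.647 is 10.

k = 10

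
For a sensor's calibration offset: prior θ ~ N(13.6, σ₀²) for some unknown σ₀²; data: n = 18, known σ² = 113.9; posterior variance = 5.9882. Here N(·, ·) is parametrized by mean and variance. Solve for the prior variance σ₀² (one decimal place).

σ₀² = 111.6

Posterior precision equals prior precision plus data precision: 1/σ_n² = 1/σ₀² + n/σ².
So 1/σ₀² = 1/5.9882 − 18/113.9 = 0.166995 − 0.158033 = 0.008962.
Hence σ₀² = 1/0.008962 ≈ 111.6.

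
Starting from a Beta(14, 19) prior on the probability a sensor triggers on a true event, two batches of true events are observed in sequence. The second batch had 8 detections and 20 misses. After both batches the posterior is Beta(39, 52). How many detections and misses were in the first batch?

Sequential conjugate updates are equivalent to a single update on the pooled data, so total successes = posterior α − prior α and total failures = posterior β − prior β.
Total across both batches: 39−14=25 detections, 52−19=33 misses.
Subtract the second batch: 25−8=17 detections and 33−20=13 misses.

17 detections and 13 misses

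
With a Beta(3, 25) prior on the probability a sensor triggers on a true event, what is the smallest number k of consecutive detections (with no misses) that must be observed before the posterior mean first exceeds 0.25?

k = 6

After k detections and 0 misses the posterior is Beta(3+k, 25), with mean (3+k)/(3+25+k).
Set (3+k)/(28+k) > 0.25 and solve: k > (0.25·28 − 3)/(1 − 0.25) = 5.333.
The smallest integer exceeding 5.333 is 6.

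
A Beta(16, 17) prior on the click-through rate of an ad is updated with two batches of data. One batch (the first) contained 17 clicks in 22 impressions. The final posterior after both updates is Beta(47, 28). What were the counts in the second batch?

14 clicks and 6 non-clicks

Sequential conjugate updates are equivalent to a single update on the pooled data, so total successes = posterior α − prior α and total failures = posterior β − prior β.
Total across both batches: 47−16=31 clicks, 28−17=11 non-clicks.
Subtract the first batch: 31−17=14 clicks and 11−5=6 non-clicks.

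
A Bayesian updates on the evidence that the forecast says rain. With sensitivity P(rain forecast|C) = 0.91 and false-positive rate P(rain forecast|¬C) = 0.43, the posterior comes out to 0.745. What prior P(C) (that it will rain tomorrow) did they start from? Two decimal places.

Bayes' rule in odds form gives O(C|E) = O(C)·[P(E|C)/P(E|¬C)], hence O(C) = O(C|E)/LR.
Posterior odds = 0.745/(1−0.745) = 2.9216. LR = 0.91/0.43 = 2.1163.
Prior odds = 2.9216/2.1163 = 1.3805, so P(C) = 1.3805/(1+1.3805) ≈ 0.58.

P(C) = 0.58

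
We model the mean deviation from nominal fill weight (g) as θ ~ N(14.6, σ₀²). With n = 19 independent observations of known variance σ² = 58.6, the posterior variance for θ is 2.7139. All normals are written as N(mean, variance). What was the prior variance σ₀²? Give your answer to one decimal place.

Posterior precision equals prior precision plus data precision: 1/σ_n² = 1/σ₀² + n/σ².
So 1/σ₀² = 1/2.7139 − 19/58.6 = 0.368473 − 0.324232 = 0.044241.
Hence σ₀² = 1/0.044241 ≈ 22.6.

σ₀² = 22.6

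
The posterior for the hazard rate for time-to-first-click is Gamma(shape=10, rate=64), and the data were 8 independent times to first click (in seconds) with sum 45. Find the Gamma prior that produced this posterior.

For an exponential likelihood with a Gamma(α, β) prior on the rate, n observations with total T give posterior Gamma(α+n, β+T).
So α = 10 − 8 = 2 and β = 64 − 45 = 19.

Gamma(shape=2, rate=19)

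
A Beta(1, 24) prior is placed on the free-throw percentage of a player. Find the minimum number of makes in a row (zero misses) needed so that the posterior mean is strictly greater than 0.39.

After k makes and 0 misses the posterior is Beta(1+k, 24), with mean (1+k)/(1+24+k).
Set (1+k)/(25+k) > 0.39 and solve: k > (0.39·25 − 1)/(1 − 0.39) = 14.344.
The smallest integer exceeding 14.344 is 15, and checking k=15: (16)/(40) = 0.4000 > 0.39.

k = 15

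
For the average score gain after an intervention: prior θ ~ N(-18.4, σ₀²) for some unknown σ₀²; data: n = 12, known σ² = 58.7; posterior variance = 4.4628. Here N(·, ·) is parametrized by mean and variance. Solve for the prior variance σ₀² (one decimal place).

σ₀² = 50.9

Posterior precision equals prior precision plus data precision: 1/σ_n² = 1/σ₀² + n/σ².
So 1/σ₀² = 1/4.4628 − 12/58.7 = 0.224075 − 0.204429 = 0.019646.
Hence σ₀² = 1/0.019646 ≈ 50.9.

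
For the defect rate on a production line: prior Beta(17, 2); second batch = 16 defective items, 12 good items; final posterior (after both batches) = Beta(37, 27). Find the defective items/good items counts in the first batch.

Sequential conjugate updates are equivalent to a single update on the pooled data, so total successes = posterior α − prior α and total failures = posterior β − prior β.
Total across both batches: 37−17=20 defective items, 27−2=25 good items.
Subtract the second batch: 20−16=4 defective items and 25−12=13 good items.

4 defective items and 13 good items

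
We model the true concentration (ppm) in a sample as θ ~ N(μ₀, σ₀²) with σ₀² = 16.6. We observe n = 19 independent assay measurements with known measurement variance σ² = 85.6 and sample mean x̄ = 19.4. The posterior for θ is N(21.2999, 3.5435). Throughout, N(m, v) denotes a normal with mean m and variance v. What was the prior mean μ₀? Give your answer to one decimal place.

With known observation variance, the Normal–Normal posterior has precision τ_n = τ₀ + n/σ² and mean μ_n = (τ₀μ₀ + (n/σ²)x̄)/τ_n.
Here τ₀ = 1/16.6 = 0.060241 and τ_data = 19/85.6 = 0.221963, so τ_n = 0.282204.
Rearranging for μ₀: μ₀ = (μ_n·τ_n − τ_data·x̄)/τ₀ = (21.2999·0.282204 − 0.221963·19.4) / 0.060241 = 1.704835/0.060241 ≈ 28.3.

μ₀ = 28.3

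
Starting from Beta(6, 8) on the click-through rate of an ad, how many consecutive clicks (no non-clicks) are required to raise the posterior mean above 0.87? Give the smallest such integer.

k = 48

After k clicks and 0 non-clicks the posterior is Beta(6+k, 8), with mean (6+k)/(6+8+k).
Set (6+k)/(14+k) > 0.87 and solve: k > (0.87·14 − 6)/(1 − 0.87) = 47.538.
The smallest integer exceeding 47.538 is 48.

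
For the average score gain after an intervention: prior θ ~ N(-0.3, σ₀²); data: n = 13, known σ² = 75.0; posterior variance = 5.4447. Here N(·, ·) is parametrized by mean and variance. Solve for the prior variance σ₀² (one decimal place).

Posterior precision equals prior precision plus data precision: 1/σ_n² = 1/σ₀² + n/σ².
So 1/σ₀² = 1/5.4447 − 13/75.0 = 0.183665 − 0.173333 = 0.010332.
Hence σ₀² = 1/0.010332 ≈ 96.8.

σ₀² = 96.8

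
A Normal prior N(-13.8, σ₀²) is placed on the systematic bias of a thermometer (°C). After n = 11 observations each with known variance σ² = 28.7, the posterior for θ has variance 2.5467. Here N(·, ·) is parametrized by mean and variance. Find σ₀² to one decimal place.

σ₀² = 106.5

For the Normal–Normal model with known σ², precisions add: τ_n = τ₀ + n/σ².
So 1/σ₀² = 1/2.5467 − 11/28.7 = 0.392665 − 0.383275 = 0.009390.
Hence σ₀² = 1/0.009390 ≈ 106.5.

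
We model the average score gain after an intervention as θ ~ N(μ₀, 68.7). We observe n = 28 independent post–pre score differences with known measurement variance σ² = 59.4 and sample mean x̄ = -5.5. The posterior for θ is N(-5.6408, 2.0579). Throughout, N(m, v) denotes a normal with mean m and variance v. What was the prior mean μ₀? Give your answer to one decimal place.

The posterior mean is a precision-weighted average: μ_n = (τ₀μ₀ + τ_data·x̄)/(τ₀+τ_data), with τ₀=1/σ₀² and τ_data=n/σ².
Here τ₀ = 1/68.7 = 0.014556 and τ_data = 28/59.4 = 0.471380, so τ_n = 0.485936.
Rearranging for μ₀: μ₀ = (μ_n·τ_n − τ_data·x̄)/τ₀ = (-5.6408·0.485936 − 0.471380·-5.5) / 0.014556 = -0.148478/0.014556 ≈ -10.2.

μ₀ = -10.2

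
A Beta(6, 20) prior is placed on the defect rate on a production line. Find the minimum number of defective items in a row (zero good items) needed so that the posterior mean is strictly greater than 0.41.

k = 8

After k defective items and 0 good items the posterior is Beta(6+k, 20), with mean (6+k)/(6+20+k).
Set (6+k)/(26+k) > 0.41 and solve: k > (0.41·26 − 6)/(1 − 0.41) = 7.898.
The smallest integer exceeding 7.898 is 8.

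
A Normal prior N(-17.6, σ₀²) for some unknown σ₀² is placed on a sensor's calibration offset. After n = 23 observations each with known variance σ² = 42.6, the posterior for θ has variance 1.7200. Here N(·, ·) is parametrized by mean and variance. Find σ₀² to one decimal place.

Posterior precision equals prior precision plus data precision: 1/σ_n² = 1/σ₀² + n/σ².
So 1/σ₀² = 1/1.7200 − 23/42.6 = 0.581395 − 0.539906 = 0.041489.
Hence σ₀² = 1/0.041489 ≈ 24.1.

σ₀² = 24.1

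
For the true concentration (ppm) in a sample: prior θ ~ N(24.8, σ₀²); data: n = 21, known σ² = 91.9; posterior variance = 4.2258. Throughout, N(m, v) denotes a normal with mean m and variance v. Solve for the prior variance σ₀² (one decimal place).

σ₀² = 123.0

Posterior precision equals prior precision plus data precision: 1/σ_n² = 1/σ₀² + n/σ².
So 1/σ₀² = 1/4.2258 − 21/91.9 = 0.236642 − 0.228509 = 0.008133.
Hence σ₀² = 1/0.008133 ≈ 123.0.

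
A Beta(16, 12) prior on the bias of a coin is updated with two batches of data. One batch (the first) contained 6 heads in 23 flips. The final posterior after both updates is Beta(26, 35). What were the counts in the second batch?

4 heads and 6 tails

Because Beta–binomial updating is additive in the counts, the combined data contributed (α_post−α_prior, β_post−β_prior) successes and failures.
Total across both batches: 26−16=10 heads, 35−12=23 tails.
Subtract the first batch: 10−6=4 heads and 23−17=6 tails.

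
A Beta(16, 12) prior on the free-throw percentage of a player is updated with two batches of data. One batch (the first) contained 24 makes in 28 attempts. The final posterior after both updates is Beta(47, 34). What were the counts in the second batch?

7 makes and 18 misses

Sequential conjugate updates are equivalent to a single update on the pooled data, so total successes = posterior α − prior α and total failures = posterior β − prior β.
Total across both batches: 47−16=31 makes, 34−12=22 misses.
Subtract the first batch: 31−24=7 makes and 22−4=18 misses.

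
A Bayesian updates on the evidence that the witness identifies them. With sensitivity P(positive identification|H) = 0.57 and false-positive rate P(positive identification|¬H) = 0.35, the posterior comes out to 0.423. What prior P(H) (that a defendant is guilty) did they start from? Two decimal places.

P(H) = 0.31

In odds form, posterior odds = prior odds × likelihood ratio, so prior odds = posterior odds ÷ LR.
Posterior odds = 0.423/(1−0.423) = 0.7331. LR = 0.57/0.35 = 1.6286.
Prior odds = 0.7331/1.6286 = 0.4501, so P(H) = 0.4501/(1+0.4501) ≈ 0.31.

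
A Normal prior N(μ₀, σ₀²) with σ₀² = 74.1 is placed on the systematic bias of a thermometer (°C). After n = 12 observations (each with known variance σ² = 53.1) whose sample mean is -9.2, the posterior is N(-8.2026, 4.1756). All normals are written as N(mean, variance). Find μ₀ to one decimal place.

μ₀ = 8.5

The posterior mean is a precision-weighted average: μ_n = (τ₀μ₀ + τ_data·x̄)/(τ₀+τ_data), with τ₀=1/σ₀² and τ_data=n/σ².
Here τ₀ = 1/74.1 = 0.013495 and τ_data = 12/53.1 = 0.225989, so τ_n = 0.239484.
Rearranging for μ₀: μ₀ = (μ_n·τ_n − τ_data·x̄)/τ₀ = (-8.2026·0.239484 − 0.225989·-9.2) / 0.013495 = 0.114707/0.013495 ≈ 8.5.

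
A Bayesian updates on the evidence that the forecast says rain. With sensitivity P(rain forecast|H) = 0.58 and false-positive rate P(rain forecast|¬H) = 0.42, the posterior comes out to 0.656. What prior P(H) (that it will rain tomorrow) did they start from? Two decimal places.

Bayes' rule in odds form gives O(H|E) = O(H)·[P(E|H)/P(E|¬H)], hence O(H) = O(H|E)/LR.
Posterior odds = 0.656/(1−0.656) = 1.9070. LR = 0.58/0.42 = 1.3810.
Prior odds = 1.9070/1.3810 = 1.3809, so P(H) = 1.3809/(1+1.3809) ≈ 0.58.

P(H) = 0.58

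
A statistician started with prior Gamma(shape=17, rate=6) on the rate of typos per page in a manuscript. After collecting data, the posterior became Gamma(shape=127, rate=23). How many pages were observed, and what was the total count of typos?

n = 17 pages with total 110 typos

Gamma–Poisson conjugacy: posterior shape = α + Σxᵢ, posterior rate = β + n.
Matching: Σxᵢ = 127 − 17 = 110 and n = 23 − 6 = 17.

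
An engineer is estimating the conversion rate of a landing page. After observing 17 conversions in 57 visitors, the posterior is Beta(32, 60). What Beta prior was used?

Beta(15, 20)

A Beta(α, β) prior with s successes and f failures in binomial data gives a Beta(α+s, β+f) posterior.
Subtract the data counts: 32−17=15, 60−40=20.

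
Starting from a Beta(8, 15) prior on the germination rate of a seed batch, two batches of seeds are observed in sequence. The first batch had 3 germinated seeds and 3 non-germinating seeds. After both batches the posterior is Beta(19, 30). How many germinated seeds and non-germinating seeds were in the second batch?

8 germinated seeds and 12 non-germinating seeds

Because Beta–binomial updating is additive in the counts, the combined data contributed (α_post−α_prior, β_post−β_prior) successes and failures.
Total across both batches: 19−8=11 germinated seeds, 30−15=15 non-germinating seeds.
Subtract the first batch: 11−3=8 germinated seeds and 15−3=12 non-germinating seeds.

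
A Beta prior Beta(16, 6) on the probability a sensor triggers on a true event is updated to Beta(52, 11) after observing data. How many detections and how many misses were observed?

Under Beta–binomial conjugacy the posterior parameters are (a+s, b+f).
So s = 52 − 16 = 36 and f = 11 − 6 = 5.

36 detections and 5 misses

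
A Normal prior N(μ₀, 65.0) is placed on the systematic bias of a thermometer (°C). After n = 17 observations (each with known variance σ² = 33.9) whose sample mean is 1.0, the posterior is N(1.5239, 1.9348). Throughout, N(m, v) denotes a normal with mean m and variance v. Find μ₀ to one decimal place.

μ₀ = 18.6

The posterior mean is a precision-weighted average: μ_n = (τ₀μ₀ + τ_data·x̄)/(τ₀+τ_data), with τ₀=1/σ₀² and τ_data=n/σ².
Here τ₀ = 1/65.0 = 0.015385 and τ_data = 17/33.9 = 0.501475, so τ_n = 0.516860.
Rearranging for μ₀: μ₀ = (μ_n·τ_n − τ_data·x̄)/τ₀ = (1.5239·0.516860 − 0.501475·1.0) / 0.015385 = 0.286168/0.015385 ≈ 18.6.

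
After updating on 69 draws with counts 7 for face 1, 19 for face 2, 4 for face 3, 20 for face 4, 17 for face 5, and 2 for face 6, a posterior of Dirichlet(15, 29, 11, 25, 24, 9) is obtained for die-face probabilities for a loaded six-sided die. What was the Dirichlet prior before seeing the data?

Dirichlet(8, 10, 7, 5, 7, 7)

For a Dirichlet(α) prior with multinomial counts c, the posterior is Dirichlet(α + c) componentwise.
Subtract each count from the matching posterior parameter: 15−7=8, 29−19=10, 11−4=7, 25−20=5, 24−17=7, 9−2=7.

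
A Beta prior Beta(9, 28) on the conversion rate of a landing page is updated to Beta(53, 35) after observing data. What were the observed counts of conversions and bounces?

Under Beta–binomial conjugacy the posterior parameters are (a+s, b+f).
Match parameters: s=53−9=44, f=35−28=7.

44 conversions and 7 bounces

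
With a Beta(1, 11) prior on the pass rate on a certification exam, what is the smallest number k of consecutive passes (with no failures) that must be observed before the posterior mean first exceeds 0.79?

k = 41

After k passes and 0 failures the posterior is Beta(1+k, 11), with mean (1+k)/(1+11+k).
Set (1+k)/(12+k) > 0.79 and solve: k > (0.79·12 − 1)/(1 − 0.79) = 40.381.
The smallest integer exceeding 40.381 is 41, and checking k=41: (42)/(53) = 0.7925 > 0.79.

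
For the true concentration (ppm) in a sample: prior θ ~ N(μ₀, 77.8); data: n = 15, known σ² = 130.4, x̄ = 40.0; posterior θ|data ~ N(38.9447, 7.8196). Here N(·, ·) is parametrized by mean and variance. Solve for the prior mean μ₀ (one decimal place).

μ₀ = 29.5

The posterior mean is a precision-weighted average: μ_n = (τ₀μ₀ + τ_data·x̄)/(τ₀+τ_data), with τ₀=1/σ₀² and τ_data=n/σ².
Here τ₀ = 1/77.8 = 0.012853 and τ_data = 15/130.4 = 0.115031, so τ_n = 0.127884.
Rearranging for μ₀: μ₀ = (μ_n·τ_n − τ_data·x̄)/τ₀ = (38.9447·0.127884 − 0.115031·40.0) / 0.012853 = 0.379164/0.012853 ≈ 29.5.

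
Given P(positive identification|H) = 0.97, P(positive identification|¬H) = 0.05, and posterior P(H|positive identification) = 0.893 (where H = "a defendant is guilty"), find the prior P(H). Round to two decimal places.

P(H) = 0.30

In odds form, posterior odds = prior odds × likelihood ratio, so prior odds = posterior odds ÷ LR.
Posterior odds = 0.893/(1−0.893) = 8.3458. LR = 0.97/0.05 = 19.4000.
Prior odds = 8.3458/19.4000 = 0.4302, so P(H) = 0.4302/(1+0.4302) ≈ 0.30.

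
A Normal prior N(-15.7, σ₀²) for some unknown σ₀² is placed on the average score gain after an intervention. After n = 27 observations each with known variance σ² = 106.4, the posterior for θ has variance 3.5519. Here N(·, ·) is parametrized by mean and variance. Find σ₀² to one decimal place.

σ₀² = 36.0

Posterior precision equals prior precision plus data precision: 1/σ_n² = 1/σ₀² + n/σ².
So 1/σ₀² = 1/3.5519 − 27/106.4 = 0.281539 − 0.253759 = 0.027780.
Hence σ₀² = 1/0.027780 ≈ 36.0.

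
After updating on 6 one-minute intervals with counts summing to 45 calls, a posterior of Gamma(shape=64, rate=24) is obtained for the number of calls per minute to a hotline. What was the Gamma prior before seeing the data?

Gamma(shape=19, rate=18)

Gamma–Poisson conjugacy: posterior shape = α + Σxᵢ, posterior rate = β + n.
So α = 64 − 45 = 19 and β = 24 − 6 = 18.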